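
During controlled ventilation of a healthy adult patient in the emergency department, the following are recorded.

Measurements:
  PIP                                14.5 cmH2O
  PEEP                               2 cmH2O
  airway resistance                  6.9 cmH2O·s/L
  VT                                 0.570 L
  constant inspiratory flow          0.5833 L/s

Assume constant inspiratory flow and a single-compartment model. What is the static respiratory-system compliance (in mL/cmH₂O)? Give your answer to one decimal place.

67.3

Equation of motion (constant flow): PIP = Vt/C + R·V̇ + PEEP.
Vt/C = PIP − R·V̇ − PEEP = 14.5 − 6.9×0.5833 − 2 = 14.5 − 4.025 − 2 = 8.475 cmH2O.
C = Vt / 8.475 = 570 / 8.475 = 67.257 mL/cmH2O.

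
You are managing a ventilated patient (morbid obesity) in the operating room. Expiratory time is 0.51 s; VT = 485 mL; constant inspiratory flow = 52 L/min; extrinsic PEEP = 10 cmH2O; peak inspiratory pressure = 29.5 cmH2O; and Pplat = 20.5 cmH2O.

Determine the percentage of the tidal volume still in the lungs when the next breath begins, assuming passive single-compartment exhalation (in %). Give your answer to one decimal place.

Flow: 52 L/min ÷ 60 = 0.8667 L/s.
R = (PIP − Pplat)/V̇ = (29.5 − 20.5) / 0.8667 = 9.0/0.8667 = 10.384 cmH2O·s/L.
C = Vt/(Pplat − PEEP) = 485.0 / (20.5 − 10) = 485.0/10.5 = 46.19 mL/cmH2O.
τ = R × C = 10.384 × 0.04619 L/cmH2O = 0.4796 s.
Fraction remaining at end-expiration = e^(−Te/τ) = e^(−0.51/0.4796) = 0.3453 → 34.53%.

34.5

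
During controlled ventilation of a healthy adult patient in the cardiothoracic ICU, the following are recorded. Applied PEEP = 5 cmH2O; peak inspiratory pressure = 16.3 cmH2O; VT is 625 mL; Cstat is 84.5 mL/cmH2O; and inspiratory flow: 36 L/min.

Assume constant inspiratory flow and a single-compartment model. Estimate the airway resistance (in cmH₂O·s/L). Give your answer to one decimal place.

Flow: 36 L/min ÷ 60 = 0.6 L/s.
Equation of motion (constant flow): PIP = Vt/C + R·V̇ + PEEP.
R·V̇ = PIP − Vt/C − PEEP = 16.3 − 625/84.5 − 5 = 16.3 − 7.396 − 5 = 3.904 cmH2O.
R = 3.904 / 0.6 = 6.507 cmH2O·s/L.

6.5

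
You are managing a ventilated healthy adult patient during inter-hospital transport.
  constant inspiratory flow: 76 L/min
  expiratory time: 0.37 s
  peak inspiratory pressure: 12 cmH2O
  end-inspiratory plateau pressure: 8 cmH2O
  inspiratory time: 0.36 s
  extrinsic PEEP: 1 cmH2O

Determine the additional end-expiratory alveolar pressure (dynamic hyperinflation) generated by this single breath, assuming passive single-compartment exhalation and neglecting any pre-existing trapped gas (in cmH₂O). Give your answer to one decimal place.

1.2

Flow: 76 L/min ÷ 60 = 1.2667 L/s.
Vt = flow × Ti = 1.2667 L/s × 0.36 s × 1000 mL/L = 456.01 mL.
R = (PIP − Pplat)/V̇ = (12 − 8) / 1.2667 = 4.0/1.2667 = 3.158 cmH2O·s/L.
C = Vt/(Pplat − PEEP) = 456.01 / (8 − 1) = 456.01/7.0 = 65.144 mL/cmH2O.
τ = R × C = 3.158 × 0.06514 L/cmH2O = 0.2057 s.
Fraction remaining = e^(−Te/τ) = e^(−0.37/0.2057) = 0.1655; trapped volume = 456.01 × 0.1655 = 75.47 mL.
Additional alveolar pressure from trapping ≈ V_trapped / C = 75.47 / 65.144 = 1.159 cmH2O.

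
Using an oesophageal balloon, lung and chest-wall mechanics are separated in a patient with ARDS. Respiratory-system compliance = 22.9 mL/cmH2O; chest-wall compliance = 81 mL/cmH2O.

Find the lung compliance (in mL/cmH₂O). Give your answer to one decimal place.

31.9

1/CL = 1/Crs − 1/Ccw.
1/CL = 1/22.9 − 1/81 = 0.03132.
CL = 31.928 mL/cmH2O.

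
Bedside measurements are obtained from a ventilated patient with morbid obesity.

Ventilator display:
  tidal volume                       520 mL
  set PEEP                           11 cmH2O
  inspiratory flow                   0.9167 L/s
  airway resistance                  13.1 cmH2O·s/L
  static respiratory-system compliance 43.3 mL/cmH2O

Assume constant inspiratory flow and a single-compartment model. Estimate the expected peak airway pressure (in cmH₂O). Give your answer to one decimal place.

35.0

Equation of motion (constant flow): PIP = Vt/C + R·V̇ + PEEP.
PIP = 520/43.3 + 13.1×0.9167 + 11 = 12.009 + 12.009 + 11 = 35.018 cmH2O.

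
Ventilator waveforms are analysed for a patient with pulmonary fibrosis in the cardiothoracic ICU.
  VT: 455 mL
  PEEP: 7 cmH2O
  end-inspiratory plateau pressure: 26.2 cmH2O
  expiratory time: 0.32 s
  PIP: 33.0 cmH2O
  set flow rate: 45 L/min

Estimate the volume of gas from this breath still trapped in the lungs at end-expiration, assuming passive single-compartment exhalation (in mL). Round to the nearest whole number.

103

Flow: 45 L/min ÷ 60 = 0.75 L/s.
R = (PIP − Pplat)/V̇ = (33.0 − 26.2) / 0.75 = 6.8/0.75 = 9.067 cmH2O·s/L.
C = Vt/(Pplat − PEEP) = 455.0 / (26.2 − 7) = 455.0/19.2 = 23.698 mL/cmH2O.
τ = R × C = 9.067 × 0.0237 L/cmH2O = 0.2149 s.
Fraction remaining = e^(−Te/τ) = e^(−0.32/0.2149) = 0.2256.
Trapped volume = 455.0 × 0.2256 = 102.65 mL.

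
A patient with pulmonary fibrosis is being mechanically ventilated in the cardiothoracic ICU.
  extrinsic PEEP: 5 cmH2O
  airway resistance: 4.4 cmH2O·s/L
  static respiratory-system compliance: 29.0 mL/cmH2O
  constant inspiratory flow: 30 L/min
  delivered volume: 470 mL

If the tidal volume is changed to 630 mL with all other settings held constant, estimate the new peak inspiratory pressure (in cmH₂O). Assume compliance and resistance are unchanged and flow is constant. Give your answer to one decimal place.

28.9

Flow: 30 L/min ÷ 60 = 0.5 L/s.
PIP = Vt/C + R·V̇ + PEEP (constant-flow equation of motion).
Only the elastic term changes: ΔPIP = ΔVt / C = (630 − 470) / 29.0 = 5.517 cmH2O.
Original PIP = 470/29.0 + 4.4×0.5 + 5 = 23.407 cmH2O; new PIP = 23.407 + (5.517) = 28.924 cmH2O.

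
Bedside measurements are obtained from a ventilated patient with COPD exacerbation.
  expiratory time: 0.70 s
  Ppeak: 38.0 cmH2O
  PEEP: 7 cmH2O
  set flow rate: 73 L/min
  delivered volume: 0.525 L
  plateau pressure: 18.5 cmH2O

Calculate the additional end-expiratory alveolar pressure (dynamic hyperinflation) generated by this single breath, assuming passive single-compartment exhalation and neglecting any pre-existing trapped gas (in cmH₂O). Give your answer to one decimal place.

Flow: 73 L/min ÷ 60 = 1.2167 L/s.
R = (PIP − Pplat)/V̇ = (38.0 − 18.5) / 1.2167 = 19.5/1.2167 = 16.027 cmH2O·s/L.
C = Vt/(Pplat − PEEP) = 525.0 / (18.5 − 7) = 525.0/11.5 = 45.652 mL/cmH2O.
τ = R × C = 16.027 × 0.04565 L/cmH2O = 0.7316 s.
Fraction remaining = e^(−Te/τ) = e^(−0.70/0.7316) = 0.3841; trapped volume = 525.0 × 0.3841 = 201.65 mL.
Additional alveolar pressure from trapping ≈ V_trapped / C = 201.65 / 45.652 = 4.417 cmH2O.

4.4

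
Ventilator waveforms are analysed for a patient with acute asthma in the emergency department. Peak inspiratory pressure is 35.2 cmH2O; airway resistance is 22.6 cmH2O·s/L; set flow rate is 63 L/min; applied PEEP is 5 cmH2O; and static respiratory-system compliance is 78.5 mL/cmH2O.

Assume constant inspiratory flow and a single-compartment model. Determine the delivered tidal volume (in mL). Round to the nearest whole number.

508

Flow: 63 L/min ÷ 60 = 1.05 L/s.
Equation of motion (constant flow): PIP = Vt/C + R·V̇ + PEEP.
Vt/C = PIP − R·V̇ − PEEP = 35.2 − 23.73 − 5 = 6.47 cmH2O.
Vt = C × 6.47 = 78.5 × 6.47 = 507.9 mL.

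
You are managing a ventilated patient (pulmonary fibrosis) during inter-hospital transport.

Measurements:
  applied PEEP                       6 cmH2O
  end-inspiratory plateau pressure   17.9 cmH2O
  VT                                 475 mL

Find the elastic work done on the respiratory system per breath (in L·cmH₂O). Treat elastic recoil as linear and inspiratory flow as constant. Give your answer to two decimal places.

Elastic work ≈ ½ × (Pplat − PEEP) × Vt = 0.5 × (17.9 − 6) × 0.475 L = 0.5 × 11.9 × 0.475 = 2.826 L·cmH2O.

2.83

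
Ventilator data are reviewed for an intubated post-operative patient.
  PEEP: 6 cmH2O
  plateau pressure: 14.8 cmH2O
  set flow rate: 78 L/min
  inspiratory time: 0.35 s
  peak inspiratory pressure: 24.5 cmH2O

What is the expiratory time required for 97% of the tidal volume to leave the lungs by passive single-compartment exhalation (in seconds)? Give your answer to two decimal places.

Flow: 78 L/min ÷ 60 = 1.3 L/s.
Vt = flow × Ti = 1.3 L/s × 0.35 s × 1000 mL/L = 455.0 mL.
R = (PIP − Pplat)/V̇ = (24.5 − 14.8) / 1.3 = 9.7/1.3 = 7.462 cmH2O·s/L.
C = Vt/(Pplat − PEEP) = 455.0 / (14.8 − 6) = 455.0/8.8 = 51.705 mL/cmH2O.
τ = R × C = 7.462 × 0.05171 L/cmH2O = 0.3859 s.
t = −τ·ln(1 − 0.97) = −0.3859·ln(0.03) = 1.353 s.

1.35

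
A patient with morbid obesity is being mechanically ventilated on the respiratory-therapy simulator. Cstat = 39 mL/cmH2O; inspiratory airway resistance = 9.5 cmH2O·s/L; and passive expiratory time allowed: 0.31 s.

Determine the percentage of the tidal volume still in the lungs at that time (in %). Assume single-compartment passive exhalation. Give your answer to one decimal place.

43.3

τ = R × C = 9.5 × 39 mL/cmH2O = 9.5 × 0.039 L/cmH2O = 0.3705 s.
Passive exhalation: V(t)/V₀ = e^(−t/τ) = e^(−0.31/0.3705) = 0.4331.
Fraction remaining = 0.4331 → 43.31%.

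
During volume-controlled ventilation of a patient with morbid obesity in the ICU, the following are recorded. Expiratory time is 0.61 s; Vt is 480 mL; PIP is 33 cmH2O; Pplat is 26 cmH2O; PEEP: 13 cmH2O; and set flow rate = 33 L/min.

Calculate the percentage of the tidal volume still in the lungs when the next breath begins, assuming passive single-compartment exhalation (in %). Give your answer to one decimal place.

Flow: 33 L/min ÷ 60 = 0.55 L/s.
R = (PIP − Pplat)/V̇ = (33 − 26) / 0.55 = 7.0/0.55 = 12.727 cmH2O·s/L.
C = Vt/(Pplat − PEEP) = 480.0 / (26 − 13) = 480.0/13.0 = 36.923 mL/cmH2O.
τ = R × C = 12.727 × 0.03692 L/cmH2O = 0.4699 s.
Fraction remaining at end-expiration = e^(−Te/τ) = e^(−0.61/0.4699) = 0.273 → 27.3%.

27.3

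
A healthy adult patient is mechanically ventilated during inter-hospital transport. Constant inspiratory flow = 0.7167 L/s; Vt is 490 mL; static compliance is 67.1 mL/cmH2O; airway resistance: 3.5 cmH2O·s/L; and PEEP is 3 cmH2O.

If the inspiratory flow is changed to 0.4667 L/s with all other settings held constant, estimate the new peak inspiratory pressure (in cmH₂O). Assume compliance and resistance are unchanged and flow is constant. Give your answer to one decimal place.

PIP = Vt/C + R·V̇ + PEEP (constant-flow equation of motion).
Only the resistive term changes: ΔPIP = R × ΔV̇ = 3.5 × (0.4667 − 0.7167) = 3.5 × -0.25 = -0.875 cmH2O.
Original PIP = 490/67.1 + 3.5×0.7167 + 3 = 12.811 cmH2O; new PIP = 12.811 + (-0.875) = 11.936 cmH2O.

11.9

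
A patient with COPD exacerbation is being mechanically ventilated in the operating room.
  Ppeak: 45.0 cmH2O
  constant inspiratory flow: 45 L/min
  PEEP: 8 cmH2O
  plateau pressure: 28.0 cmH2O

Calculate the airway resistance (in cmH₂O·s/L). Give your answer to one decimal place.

Flow: 45 L/min ÷ 60 = 0.75 L/s.
Raw = (PIP − Pplat) / flow = (45.0 − 28.0) / 0.75 = 17.0 / 0.75 = 22.667 cmH2O·s/L.

22.7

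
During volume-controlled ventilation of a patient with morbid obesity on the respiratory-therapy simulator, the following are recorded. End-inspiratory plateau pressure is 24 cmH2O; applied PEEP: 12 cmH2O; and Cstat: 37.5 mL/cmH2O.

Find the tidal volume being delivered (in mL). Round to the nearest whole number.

450

Vt = Cstat × (Pplat − PEEP) = 37.5 × (24 − 12) = 37.5 × 12.0 = 450.0 mL.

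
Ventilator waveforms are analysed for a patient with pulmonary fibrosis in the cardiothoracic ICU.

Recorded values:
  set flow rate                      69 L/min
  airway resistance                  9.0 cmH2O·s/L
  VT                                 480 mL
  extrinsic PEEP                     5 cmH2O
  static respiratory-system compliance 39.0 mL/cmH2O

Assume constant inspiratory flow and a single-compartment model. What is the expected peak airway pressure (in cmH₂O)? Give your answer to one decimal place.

27.7

Flow: 69 L/min ÷ 60 = 1.15 L/s.
Equation of motion (constant flow): PIP = Vt/C + R·V̇ + PEEP.
PIP = 480/39.0 + 9.0×1.15 + 5 = 12.308 + 10.35 + 5 = 27.658 cmH2O.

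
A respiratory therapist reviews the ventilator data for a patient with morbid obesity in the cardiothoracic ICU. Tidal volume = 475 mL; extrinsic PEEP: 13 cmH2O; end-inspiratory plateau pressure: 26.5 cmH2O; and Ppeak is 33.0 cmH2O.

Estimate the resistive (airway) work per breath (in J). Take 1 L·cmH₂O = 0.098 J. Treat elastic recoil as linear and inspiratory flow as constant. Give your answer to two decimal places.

0.30

With constant inspiratory flow the resistive pressure is constant at PIP − Pplat = 33.0 − 26.5 = 6.5 cmH2O, so resistive work = 6.5 × 0.475 = 3.088 L·cmH2O.
× 0.098 J/(L·cmH2O) → 0.3026 J.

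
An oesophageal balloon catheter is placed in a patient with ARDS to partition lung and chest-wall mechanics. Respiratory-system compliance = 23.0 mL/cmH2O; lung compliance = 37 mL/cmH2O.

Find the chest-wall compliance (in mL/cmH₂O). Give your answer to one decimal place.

1/Ccw = 1/Crs − 1/CL.
1/Ccw = 1/23.0 − 1/37 = 0.01645.
Ccw = 60.79 mL/cmH2O.

60.8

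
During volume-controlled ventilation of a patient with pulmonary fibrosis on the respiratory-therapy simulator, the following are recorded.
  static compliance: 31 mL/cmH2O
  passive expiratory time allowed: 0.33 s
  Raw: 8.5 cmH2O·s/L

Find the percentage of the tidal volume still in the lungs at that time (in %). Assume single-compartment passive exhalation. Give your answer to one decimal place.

τ = R × C = 8.5 × 31 mL/cmH2O = 8.5 × 0.031 L/cmH2O = 0.2635 s.
Passive exhalation: V(t)/V₀ = e^(−t/τ) = e^(−0.33/0.2635) = 0.2858.
Fraction remaining = 0.2858 → 28.58%.

28.6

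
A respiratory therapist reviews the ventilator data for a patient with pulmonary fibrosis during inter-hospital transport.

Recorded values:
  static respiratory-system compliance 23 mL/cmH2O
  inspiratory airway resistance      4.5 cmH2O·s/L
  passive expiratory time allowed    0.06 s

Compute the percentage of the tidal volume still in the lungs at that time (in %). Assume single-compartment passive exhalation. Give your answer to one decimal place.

τ = R × C = 4.5 × 23 mL/cmH2O = 4.5 × 0.023 L/cmH2O = 0.1035 s.
Passive exhalation: V(t)/V₀ = e^(−t/τ) = e^(−0.06/0.1035) = 0.5601.
Fraction remaining = 0.5601 → 56.01%.

56.0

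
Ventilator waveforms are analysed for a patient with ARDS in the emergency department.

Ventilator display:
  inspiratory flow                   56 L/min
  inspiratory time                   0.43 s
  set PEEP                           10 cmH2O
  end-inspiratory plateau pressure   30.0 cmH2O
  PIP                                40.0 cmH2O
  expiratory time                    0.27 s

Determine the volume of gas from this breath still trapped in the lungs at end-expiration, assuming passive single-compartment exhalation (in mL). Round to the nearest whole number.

114

Flow: 56 L/min ÷ 60 = 0.9333 L/s.
Vt = flow × Ti = 0.9333 L/s × 0.43 s × 1000 mL/L = 401.32 mL.
R = (PIP − Pplat)/V̇ = (40.0 − 30.0) / 0.9333 = 10.0/0.9333 = 10.715 cmH2O·s/L.
C = Vt/(Pplat − PEEP) = 401.32 / (30.0 − 10) = 401.32/20.0 = 20.066 mL/cmH2O.
τ = R × C = 10.715 × 0.02007 L/cmH2O = 0.2151 s.
Fraction remaining = e^(−Te/τ) = e^(−0.27/0.2151) = 0.285.
Trapped volume = 401.32 × 0.285 = 114.38 mL.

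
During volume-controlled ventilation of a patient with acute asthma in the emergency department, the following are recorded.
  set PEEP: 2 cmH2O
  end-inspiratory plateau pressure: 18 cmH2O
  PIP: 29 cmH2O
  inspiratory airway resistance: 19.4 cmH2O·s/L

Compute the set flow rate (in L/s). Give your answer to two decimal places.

flow = (PIP − Pplat) / Raw = 11.0 / 19.4 = 0.567 L/s.

0.57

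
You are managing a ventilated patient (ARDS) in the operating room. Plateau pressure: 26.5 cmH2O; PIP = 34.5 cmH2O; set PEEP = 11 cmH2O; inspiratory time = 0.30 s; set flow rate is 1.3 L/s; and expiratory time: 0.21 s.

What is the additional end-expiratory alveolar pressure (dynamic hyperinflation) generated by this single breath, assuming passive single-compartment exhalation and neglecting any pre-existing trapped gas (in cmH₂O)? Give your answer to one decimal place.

4.0

Vt = flow × Ti = 1.3 L/s × 0.30 s × 1000 mL/L = 390.0 mL.
R = (PIP − Pplat)/V̇ = (34.5 − 26.5) / 1.3 = 8.0/1.3 = 6.154 cmH2O·s/L.
C = Vt/(Pplat − PEEP) = 390.0 / (26.5 − 11) = 390.0/15.5 = 25.161 mL/cmH2O.
τ = R × C = 6.154 × 0.02516 L/cmH2O = 0.1548 s.
Fraction remaining = e^(−Te/τ) = e^(−0.21/0.1548) = 0.2575; trapped volume = 390.0 × 0.2575 = 100.43 mL.
Additional alveolar pressure from trapping ≈ V_trapped / C = 100.43 / 25.161 = 3.991 cmH2O.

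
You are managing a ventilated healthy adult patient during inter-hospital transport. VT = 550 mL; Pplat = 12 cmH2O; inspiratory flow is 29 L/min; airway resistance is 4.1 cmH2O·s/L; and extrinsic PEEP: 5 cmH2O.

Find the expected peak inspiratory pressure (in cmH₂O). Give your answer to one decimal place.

14.0

Flow: 29 L/min ÷ 60 = 0.4833 L/s.
PIP = Pplat + Raw × flow = 12 + 4.1 × 0.4833 = 12 + 1.982 = 13.982 cmH2O.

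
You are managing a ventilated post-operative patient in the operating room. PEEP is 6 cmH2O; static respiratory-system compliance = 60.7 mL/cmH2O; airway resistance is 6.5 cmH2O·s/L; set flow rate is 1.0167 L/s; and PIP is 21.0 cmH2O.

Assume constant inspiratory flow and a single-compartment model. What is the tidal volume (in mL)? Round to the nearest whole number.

509

Equation of motion (constant flow): PIP = Vt/C + R·V̇ + PEEP.
Vt/C = PIP − R·V̇ − PEEP = 21.0 − 6.609 − 6 = 8.391 cmH2O.
Vt = C × 8.391 = 60.7 × 8.391 = 509.33 mL.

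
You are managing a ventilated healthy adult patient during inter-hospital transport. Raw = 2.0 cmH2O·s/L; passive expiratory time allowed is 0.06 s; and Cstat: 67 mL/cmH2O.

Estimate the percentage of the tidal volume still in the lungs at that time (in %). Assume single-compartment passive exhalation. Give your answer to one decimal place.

τ = R × C = 2.0 × 67 mL/cmH2O = 2.0 × 0.067 L/cmH2O = 0.134 s.
Passive exhalation: V(t)/V₀ = e^(−t/τ) = e^(−0.06/0.134) = 0.6391.
Fraction remaining = 0.6391 → 63.91%.

63.9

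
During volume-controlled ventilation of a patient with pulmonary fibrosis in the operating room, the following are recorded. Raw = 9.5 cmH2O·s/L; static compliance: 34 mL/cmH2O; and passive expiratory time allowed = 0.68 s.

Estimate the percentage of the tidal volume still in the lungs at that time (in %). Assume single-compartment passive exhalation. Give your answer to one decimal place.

τ = R × C = 9.5 × 34 mL/cmH2O = 9.5 × 0.034 L/cmH2O = 0.323 s.
Passive exhalation: V(t)/V₀ = e^(−t/τ) = e^(−0.68/0.323) = 0.1218.
Fraction remaining = 0.1218 → 12.18%.

12.2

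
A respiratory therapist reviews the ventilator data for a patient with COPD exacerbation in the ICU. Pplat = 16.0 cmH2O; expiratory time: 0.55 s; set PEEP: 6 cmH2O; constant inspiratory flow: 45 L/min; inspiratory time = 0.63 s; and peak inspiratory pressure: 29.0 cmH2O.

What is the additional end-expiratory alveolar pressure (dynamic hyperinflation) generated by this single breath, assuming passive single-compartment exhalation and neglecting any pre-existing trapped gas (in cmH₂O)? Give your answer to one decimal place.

Flow: 45 L/min ÷ 60 = 0.75 L/s.
Vt = flow × Ti = 0.75 L/s × 0.63 s × 1000 mL/L = 472.5 mL.
R = (PIP − Pplat)/V̇ = (29.0 − 16.0) / 0.75 = 13.0/0.75 = 17.333 cmH2O·s/L.
C = Vt/(Pplat − PEEP) = 472.5 / (16.0 − 6) = 472.5/10.0 = 47.25 mL/cmH2O.
τ = R × C = 17.333 × 0.04725 L/cmH2O = 0.819 s.
Fraction remaining = e^(−Te/τ) = e^(−0.55/0.819) = 0.5109; trapped volume = 472.5 × 0.5109 = 241.4 mL.
Additional alveolar pressure from trapping ≈ V_trapped / C = 241.4 / 47.25 = 5.109 cmH2O.

5.1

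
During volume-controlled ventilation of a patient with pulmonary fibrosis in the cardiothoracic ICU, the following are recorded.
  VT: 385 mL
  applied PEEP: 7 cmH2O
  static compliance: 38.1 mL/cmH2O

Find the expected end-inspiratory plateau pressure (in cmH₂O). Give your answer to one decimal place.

Pplat = PEEP + Vt / Cstat = 7 + 385 / 38.1 = 7 + 10.105 = 17.105 cmH2O.

17.1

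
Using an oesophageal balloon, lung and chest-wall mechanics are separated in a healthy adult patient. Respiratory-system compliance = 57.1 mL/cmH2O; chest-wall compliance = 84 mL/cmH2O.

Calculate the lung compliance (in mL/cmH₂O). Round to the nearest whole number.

1/CL = 1/Crs − 1/Ccw.
1/CL = 1/57.1 − 1/84 = 0.005608.
CL = 178.32 mL/cmH2O.

178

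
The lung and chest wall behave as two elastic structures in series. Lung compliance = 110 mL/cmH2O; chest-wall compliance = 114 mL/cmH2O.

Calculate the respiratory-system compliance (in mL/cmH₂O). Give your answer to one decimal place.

Lung and chest wall are elastances in series: 1/Crs = 1/CL + 1/Ccw.
1/Crs = 1/110 + 1/114 = 0.01786.
Crs = 55.991 mL/cmH2O.

56.0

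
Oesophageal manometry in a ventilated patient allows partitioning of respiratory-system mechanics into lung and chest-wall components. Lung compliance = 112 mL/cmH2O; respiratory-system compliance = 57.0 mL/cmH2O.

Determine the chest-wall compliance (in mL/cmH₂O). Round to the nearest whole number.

116

1/Ccw = 1/Crs − 1/CL.
1/Ccw = 1/57.0 − 1/112 = 0.008615.
Ccw = 116.08 mL/cmH2O.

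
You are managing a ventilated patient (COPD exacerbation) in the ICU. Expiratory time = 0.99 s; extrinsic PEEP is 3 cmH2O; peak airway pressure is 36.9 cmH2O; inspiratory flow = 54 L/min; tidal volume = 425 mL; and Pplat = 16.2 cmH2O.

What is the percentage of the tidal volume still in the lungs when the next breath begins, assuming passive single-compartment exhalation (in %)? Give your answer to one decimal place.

Flow: 54 L/min ÷ 60 = 0.9 L/s.
R = (PIP − Pplat)/V̇ = (36.9 − 16.2) / 0.9 = 20.7/0.9 = 23.0 cmH2O·s/L.
C = Vt/(Pplat − PEEP) = 425.0 / (16.2 − 3) = 425.0/13.2 = 32.197 mL/cmH2O.
τ = R × C = 23.0 × 0.0322 L/cmH2O = 0.7406 s.
Fraction remaining at end-expiration = e^(−Te/τ) = e^(−0.99/0.7406) = 0.2627 → 26.27%.

26.3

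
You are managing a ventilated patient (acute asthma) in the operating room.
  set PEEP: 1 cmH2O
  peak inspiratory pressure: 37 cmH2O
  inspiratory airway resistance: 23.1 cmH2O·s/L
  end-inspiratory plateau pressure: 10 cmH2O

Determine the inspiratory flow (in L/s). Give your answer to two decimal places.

flow = (PIP − Pplat) / Raw = 27.0 / 23.1 = 1.169 L/s.

1.17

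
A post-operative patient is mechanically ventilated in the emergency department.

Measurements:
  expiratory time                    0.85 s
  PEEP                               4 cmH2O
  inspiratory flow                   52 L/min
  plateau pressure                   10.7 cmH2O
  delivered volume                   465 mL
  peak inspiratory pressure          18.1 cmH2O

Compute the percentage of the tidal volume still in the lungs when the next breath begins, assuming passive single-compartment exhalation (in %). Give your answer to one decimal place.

Flow: 52 L/min ÷ 60 = 0.8667 L/s.
R = (PIP − Pplat)/V̇ = (18.1 − 10.7) / 0.8667 = 7.4/0.8667 = 8.538 cmH2O·s/L.
C = Vt/(Pplat − PEEP) = 465.0 / (10.7 − 4) = 465.0/6.7 = 69.403 mL/cmH2O.
τ = R × C = 8.538 × 0.0694 L/cmH2O = 0.5925 s.
Fraction remaining at end-expiration = e^(−Te/τ) = e^(−0.85/0.5925) = 0.2382 → 23.82%.

23.8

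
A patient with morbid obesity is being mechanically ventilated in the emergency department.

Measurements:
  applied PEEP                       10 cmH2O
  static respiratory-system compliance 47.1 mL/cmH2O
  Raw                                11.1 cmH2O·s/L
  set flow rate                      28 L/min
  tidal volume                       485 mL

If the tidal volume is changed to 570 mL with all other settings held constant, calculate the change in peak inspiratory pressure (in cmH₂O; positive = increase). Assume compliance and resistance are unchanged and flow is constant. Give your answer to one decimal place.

PIP = Vt/C + R·V̇ + PEEP (constant-flow equation of motion).
Only the elastic term changes: ΔPIP = ΔVt / C = (570 − 485) / 47.1 = 1.805 cmH2O.

1.8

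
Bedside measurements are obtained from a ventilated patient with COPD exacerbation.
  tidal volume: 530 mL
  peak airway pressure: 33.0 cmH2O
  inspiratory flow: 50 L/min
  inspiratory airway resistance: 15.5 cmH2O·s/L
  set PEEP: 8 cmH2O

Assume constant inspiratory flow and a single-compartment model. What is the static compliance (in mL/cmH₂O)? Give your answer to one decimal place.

43.9

Flow: 50 L/min ÷ 60 = 0.8333 L/s.
Equation of motion (constant flow): PIP = Vt/C + R·V̇ + PEEP.
Vt/C = PIP − R·V̇ − PEEP = 33.0 − 15.5×0.8333 − 8 = 33.0 − 12.916 − 8 = 12.084 cmH2O.
C = Vt / 12.084 = 530 / 12.084 = 43.86 mL/cmH2O.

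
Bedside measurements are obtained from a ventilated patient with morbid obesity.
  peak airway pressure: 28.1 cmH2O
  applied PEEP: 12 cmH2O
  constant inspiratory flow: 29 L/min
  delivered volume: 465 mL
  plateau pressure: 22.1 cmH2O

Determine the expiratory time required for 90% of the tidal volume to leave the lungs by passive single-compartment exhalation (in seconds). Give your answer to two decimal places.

Flow: 29 L/min ÷ 60 = 0.4833 L/s.
R = (PIP − Pplat)/V̇ = (28.1 − 22.1) / 0.4833 = 6.0/0.4833 = 12.415 cmH2O·s/L.
C = Vt/(Pplat − PEEP) = 465.0 / (22.1 − 12) = 465.0/10.1 = 46.04 mL/cmH2O.
τ = R × C = 12.415 × 0.04604 L/cmH2O = 0.5716 s.
t = −τ·ln(1 − 0.90) = −0.5716·ln(0.1) = 1.316 s.

1.32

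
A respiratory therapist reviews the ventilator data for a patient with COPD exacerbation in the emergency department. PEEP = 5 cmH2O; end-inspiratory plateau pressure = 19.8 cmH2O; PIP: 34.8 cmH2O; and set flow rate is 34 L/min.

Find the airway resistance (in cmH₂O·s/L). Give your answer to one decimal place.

Flow: 34 L/min ÷ 60 = 0.5667 L/s.
Raw = (PIP − Pplat) / flow = (34.8 − 19.8) / 0.5667 = 15.0 / 0.5667 = 26.469 cmH2O·s/L.

26.5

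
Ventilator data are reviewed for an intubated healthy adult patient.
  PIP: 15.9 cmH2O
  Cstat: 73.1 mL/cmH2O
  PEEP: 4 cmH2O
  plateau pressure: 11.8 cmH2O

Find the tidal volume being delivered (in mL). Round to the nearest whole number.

Vt = Cstat × (Pplat − PEEP) = 73.1 × (11.8 − 4) = 73.1 × 7.8 = 570.18 mL.

570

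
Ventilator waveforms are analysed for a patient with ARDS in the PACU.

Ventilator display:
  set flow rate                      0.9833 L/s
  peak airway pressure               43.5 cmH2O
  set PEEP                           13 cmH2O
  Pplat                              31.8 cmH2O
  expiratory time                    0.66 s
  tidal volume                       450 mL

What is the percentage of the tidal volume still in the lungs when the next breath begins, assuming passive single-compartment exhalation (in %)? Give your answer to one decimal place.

9.9

R = (PIP − Pplat)/V̇ = (43.5 − 31.8) / 0.9833 = 11.7/0.9833 = 11.899 cmH2O·s/L.
C = Vt/(Pplat − PEEP) = 450.0 / (31.8 − 13) = 450.0/18.8 = 23.936 mL/cmH2O.
τ = R × C = 11.899 × 0.02394 L/cmH2O = 0.2849 s.
Fraction remaining at end-expiration = e^(−Te/τ) = e^(−0.66/0.2849) = 0.09861 → 9.861%.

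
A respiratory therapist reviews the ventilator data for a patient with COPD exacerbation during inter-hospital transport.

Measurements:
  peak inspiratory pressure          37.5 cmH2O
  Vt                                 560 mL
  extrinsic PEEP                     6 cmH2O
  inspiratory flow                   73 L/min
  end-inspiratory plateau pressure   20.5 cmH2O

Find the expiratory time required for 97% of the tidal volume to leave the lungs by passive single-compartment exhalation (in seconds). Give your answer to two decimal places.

Flow: 73 L/min ÷ 60 = 1.2167 L/s.
R = (PIP − Pplat)/V̇ = (37.5 − 20.5) / 1.2167 = 17.0/1.2167 = 13.972 cmH2O·s/L.
C = Vt/(Pplat − PEEP) = 560.0 / (20.5 − 6) = 560.0/14.5 = 38.621 mL/cmH2O.
τ = R × C = 13.972 × 0.03862 L/cmH2O = 0.5396 s.
t = −τ·ln(1 − 0.97) = −0.5396·ln(0.03) = 1.892 s.

1.89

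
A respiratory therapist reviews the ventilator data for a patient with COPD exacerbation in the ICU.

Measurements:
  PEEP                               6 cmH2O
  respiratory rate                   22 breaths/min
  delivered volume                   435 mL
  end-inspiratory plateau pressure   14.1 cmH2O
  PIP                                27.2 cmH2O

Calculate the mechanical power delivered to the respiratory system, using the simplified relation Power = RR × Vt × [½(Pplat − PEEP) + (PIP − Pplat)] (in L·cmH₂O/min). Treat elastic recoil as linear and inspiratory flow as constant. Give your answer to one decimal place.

Per-breath work = Vt × [½(Pplat−PEEP) + (PIP−Pplat)] = 0.435 × [0.5×8.1 + 13.1] = 0.435 × 17.15 = 7.46 L·cmH2O.
Power = 22 × 7.46 = 164.12 L·cmH2O/min.

164.1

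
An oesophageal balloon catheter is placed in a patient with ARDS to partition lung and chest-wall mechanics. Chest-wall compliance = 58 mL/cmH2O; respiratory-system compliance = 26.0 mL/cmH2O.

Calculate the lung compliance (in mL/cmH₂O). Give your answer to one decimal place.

47.1

1/CL = 1/Crs − 1/Ccw.
1/CL = 1/26.0 − 1/58 = 0.02122.
CL = 47.125 mL/cmH2O.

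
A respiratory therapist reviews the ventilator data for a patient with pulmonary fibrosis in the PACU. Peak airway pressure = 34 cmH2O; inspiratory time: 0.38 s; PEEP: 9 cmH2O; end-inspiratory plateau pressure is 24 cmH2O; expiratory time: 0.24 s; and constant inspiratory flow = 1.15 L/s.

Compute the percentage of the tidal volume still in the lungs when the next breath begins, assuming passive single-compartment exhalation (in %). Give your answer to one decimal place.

Vt = flow × Ti = 1.15 L/s × 0.38 s × 1000 mL/L = 437.0 mL.
R = (PIP − Pplat)/V̇ = (34 − 24) / 1.15 = 10.0/1.15 = 8.696 cmH2O·s/L.
C = Vt/(Pplat − PEEP) = 437.0 / (24 − 9) = 437.0/15.0 = 29.133 mL/cmH2O.
τ = R × C = 8.696 × 0.02913 L/cmH2O = 0.2533 s.
Fraction remaining at end-expiration = e^(−Te/τ) = e^(−0.24/0.2533) = 0.3877 → 38.77%.

38.8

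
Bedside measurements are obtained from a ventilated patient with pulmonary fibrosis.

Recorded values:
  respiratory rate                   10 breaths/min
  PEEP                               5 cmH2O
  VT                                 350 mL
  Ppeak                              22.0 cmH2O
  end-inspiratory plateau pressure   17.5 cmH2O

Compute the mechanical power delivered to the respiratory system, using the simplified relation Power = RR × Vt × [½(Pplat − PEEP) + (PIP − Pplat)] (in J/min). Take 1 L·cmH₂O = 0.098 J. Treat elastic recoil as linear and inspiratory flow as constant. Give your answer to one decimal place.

Per-breath work = Vt × [½(Pplat−PEEP) + (PIP−Pplat)] = 0.350 × [0.5×12.5 + 4.5] = 0.350 × 10.75 = 3.763 L·cmH2O.
Power = 10 × 3.763 = 37.63 L·cmH2O/min.
× 0.098 J/(L·cmH2O) → 3.688 J/min.

3.7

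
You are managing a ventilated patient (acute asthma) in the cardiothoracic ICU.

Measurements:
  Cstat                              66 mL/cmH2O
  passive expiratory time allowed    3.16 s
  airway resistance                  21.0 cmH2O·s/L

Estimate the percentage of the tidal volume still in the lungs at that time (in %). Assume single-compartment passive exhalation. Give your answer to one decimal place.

τ = R × C = 21.0 × 66 mL/cmH2O = 21.0 × 0.066 L/cmH2O = 1.386 s.
Passive exhalation: V(t)/V₀ = e^(−t/τ) = e^(−3.16/1.386) = 0.1023.
Fraction remaining = 0.1023 → 10.23%.

10.2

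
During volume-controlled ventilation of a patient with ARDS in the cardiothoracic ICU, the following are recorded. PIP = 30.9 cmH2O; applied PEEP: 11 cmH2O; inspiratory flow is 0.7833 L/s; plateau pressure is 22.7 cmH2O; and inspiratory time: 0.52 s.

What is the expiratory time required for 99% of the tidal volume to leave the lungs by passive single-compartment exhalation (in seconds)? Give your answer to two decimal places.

1.68

Vt = flow × Ti = 0.7833 L/s × 0.52 s × 1000 mL/L = 407.32 mL.
R = (PIP − Pplat)/V̇ = (30.9 − 22.7) / 0.7833 = 8.2/0.7833 = 10.469 cmH2O·s/L.
C = Vt/(Pplat − PEEP) = 407.32 / (22.7 − 11) = 407.32/11.7 = 34.814 mL/cmH2O.
τ = R × C = 10.469 × 0.03481 L/cmH2O = 0.3644 s.
t = −τ·ln(1 − 0.99) = −0.3644·ln(0.01) = 1.678 s.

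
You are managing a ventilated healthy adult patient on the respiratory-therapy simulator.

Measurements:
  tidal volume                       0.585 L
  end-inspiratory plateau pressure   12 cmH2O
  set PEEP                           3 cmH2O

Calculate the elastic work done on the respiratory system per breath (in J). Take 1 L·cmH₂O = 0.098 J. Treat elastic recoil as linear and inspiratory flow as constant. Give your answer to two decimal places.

0.26

Elastic work ≈ ½ × (Pplat − PEEP) × Vt = 0.5 × (12 − 3) × 0.585 L = 0.5 × 9.0 × 0.585 = 2.633 L·cmH2O.
× 0.098 J/(L·cmH2O) → 0.258 J.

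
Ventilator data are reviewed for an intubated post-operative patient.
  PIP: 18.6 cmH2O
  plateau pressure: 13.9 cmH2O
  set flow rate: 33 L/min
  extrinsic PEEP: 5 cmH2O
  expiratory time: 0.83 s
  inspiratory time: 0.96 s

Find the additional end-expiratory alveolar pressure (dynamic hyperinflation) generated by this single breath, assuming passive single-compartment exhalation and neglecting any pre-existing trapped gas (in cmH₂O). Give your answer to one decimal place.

1.7

Flow: 33 L/min ÷ 60 = 0.55 L/s.
Vt = flow × Ti = 0.55 L/s × 0.96 s × 1000 mL/L = 528.0 mL.
R = (PIP − Pplat)/V̇ = (18.6 − 13.9) / 0.55 = 4.7/0.55 = 8.545 cmH2O·s/L.
C = Vt/(Pplat − PEEP) = 528.0 / (13.9 − 5) = 528.0/8.9 = 59.326 mL/cmH2O.
τ = R × C = 8.545 × 0.05933 L/cmH2O = 0.507 s.
Fraction remaining = e^(−Te/τ) = e^(−0.83/0.507) = 0.1945; trapped volume = 528.0 × 0.1945 = 102.7 mL.
Additional alveolar pressure from trapping ≈ V_trapped / C = 102.7 / 59.326 = 1.731 cmH2O.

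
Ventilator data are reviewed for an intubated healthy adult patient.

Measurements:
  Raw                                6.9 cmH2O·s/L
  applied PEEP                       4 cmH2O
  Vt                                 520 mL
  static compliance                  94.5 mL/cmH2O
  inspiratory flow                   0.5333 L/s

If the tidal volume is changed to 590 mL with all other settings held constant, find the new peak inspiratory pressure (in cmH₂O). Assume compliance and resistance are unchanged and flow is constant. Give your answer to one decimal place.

PIP = Vt/C + R·V̇ + PEEP (constant-flow equation of motion).
Only the elastic term changes: ΔPIP = ΔVt / C = (590 − 520) / 94.5 = 0.7407 cmH2O.
Original PIP = 520/94.5 + 6.9×0.5333 + 4 = 13.182 cmH2O; new PIP = 13.182 + (0.7407) = 13.923 cmH2O.

13.9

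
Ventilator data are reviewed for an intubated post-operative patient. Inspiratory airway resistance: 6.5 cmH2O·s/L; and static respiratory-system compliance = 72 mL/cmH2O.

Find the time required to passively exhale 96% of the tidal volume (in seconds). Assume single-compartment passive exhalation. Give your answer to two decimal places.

τ = R × C = 6.5 × 72 mL/cmH2O = 6.5 × 0.072 L/cmH2O = 0.468 s.
Exhaled fraction f = 1 − e^(−t/τ) → t = −τ·ln(1 − f) = −0.468·ln(0.04) = 1.506 s.

1.51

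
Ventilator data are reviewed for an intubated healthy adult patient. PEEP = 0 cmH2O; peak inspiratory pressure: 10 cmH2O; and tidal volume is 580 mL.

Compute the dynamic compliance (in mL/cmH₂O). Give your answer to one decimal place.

58.0

Dynamic compliance = Vt / (PIP − PEEP) = 580 / (10 − 0) = 580 / 10.0 = 58.0 mL/cmH2O.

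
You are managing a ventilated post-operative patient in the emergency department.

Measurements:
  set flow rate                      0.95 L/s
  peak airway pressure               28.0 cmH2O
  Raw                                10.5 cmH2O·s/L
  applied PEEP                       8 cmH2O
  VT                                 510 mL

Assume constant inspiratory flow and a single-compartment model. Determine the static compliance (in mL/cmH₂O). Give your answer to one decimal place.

50.9

Equation of motion (constant flow): PIP = Vt/C + R·V̇ + PEEP.
Vt/C = PIP − R·V̇ − PEEP = 28.0 − 10.5×0.95 − 8 = 28.0 − 9.975 − 8 = 10.025 cmH2O.
C = Vt / 10.025 = 510 / 10.025 = 50.873 mL/cmH2O.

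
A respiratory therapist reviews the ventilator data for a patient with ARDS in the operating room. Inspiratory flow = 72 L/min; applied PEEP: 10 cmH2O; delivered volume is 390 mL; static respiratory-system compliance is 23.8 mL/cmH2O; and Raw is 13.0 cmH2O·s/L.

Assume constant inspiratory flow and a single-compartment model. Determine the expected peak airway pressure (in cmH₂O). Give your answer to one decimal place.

42.0

Flow: 72 L/min ÷ 60 = 1.2 L/s.
Equation of motion (constant flow): PIP = Vt/C + R·V̇ + PEEP.
PIP = 390/23.8 + 13.0×1.2 + 10 = 16.387 + 15.6 + 10 = 41.987 cmH2O.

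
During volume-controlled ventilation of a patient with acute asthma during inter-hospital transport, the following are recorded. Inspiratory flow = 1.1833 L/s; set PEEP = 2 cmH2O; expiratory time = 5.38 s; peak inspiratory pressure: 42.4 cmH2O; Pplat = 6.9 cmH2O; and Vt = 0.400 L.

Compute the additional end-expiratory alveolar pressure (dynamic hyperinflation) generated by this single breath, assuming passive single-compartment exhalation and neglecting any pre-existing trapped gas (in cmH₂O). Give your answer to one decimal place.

R = (PIP − Pplat)/V̇ = (42.4 − 6.9) / 1.1833 = 35.5/1.1833 = 30.001 cmH2O·s/L.
C = Vt/(Pplat − PEEP) = 400.0 / (6.9 − 2) = 400.0/4.9 = 81.633 mL/cmH2O.
τ = R × C = 30.001 × 0.08163 L/cmH2O = 2.449 s.
Fraction remaining = e^(−Te/τ) = e^(−5.38/2.449) = 0.1112; trapped volume = 400.0 × 0.1112 = 44.48 mL.
Additional alveolar pressure from trapping ≈ V_trapped / C = 44.48 / 81.633 = 0.5449 cmH2O.

0.5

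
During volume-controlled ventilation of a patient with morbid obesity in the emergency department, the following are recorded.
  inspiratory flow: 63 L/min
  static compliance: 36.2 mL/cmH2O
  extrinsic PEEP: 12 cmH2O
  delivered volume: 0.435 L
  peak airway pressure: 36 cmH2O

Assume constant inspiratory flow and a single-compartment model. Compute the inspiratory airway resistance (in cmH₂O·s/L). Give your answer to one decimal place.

Flow: 63 L/min ÷ 60 = 1.05 L/s.
Equation of motion (constant flow): PIP = Vt/C + R·V̇ + PEEP.
R·V̇ = PIP − Vt/C − PEEP = 36 − 435/36.2 − 12 = 36 − 12.017 − 12 = 11.983 cmH2O.
R = 11.983 / 1.05 = 11.412 cmH2O·s/L.

11.4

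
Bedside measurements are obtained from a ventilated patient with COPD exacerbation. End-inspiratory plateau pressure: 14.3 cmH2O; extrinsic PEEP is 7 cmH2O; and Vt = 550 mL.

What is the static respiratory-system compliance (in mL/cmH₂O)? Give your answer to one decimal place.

75.3

Cstat = Vt / (Pplat − PEEP) = 550 / (14.3 − 7) = 550 / 7.3 = 75.342 mL/cmH2O.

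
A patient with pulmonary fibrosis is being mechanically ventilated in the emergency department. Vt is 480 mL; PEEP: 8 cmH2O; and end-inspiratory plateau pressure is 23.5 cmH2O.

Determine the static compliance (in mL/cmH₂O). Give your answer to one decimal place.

Cstat = Vt / (Pplat − PEEP) = 480 / (23.5 − 8) = 480 / 15.5 = 30.968 mL/cmH2O.

31.0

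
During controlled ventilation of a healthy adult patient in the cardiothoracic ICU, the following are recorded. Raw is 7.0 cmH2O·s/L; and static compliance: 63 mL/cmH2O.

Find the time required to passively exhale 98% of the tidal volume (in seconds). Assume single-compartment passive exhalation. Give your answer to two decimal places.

1.73

τ = R × C = 7.0 × 63 mL/cmH2O = 7.0 × 0.063 L/cmH2O = 0.441 s.
Exhaled fraction f = 1 − e^(−t/τ) → t = −τ·ln(1 − f) = −0.441·ln(0.02) = 1.725 s.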